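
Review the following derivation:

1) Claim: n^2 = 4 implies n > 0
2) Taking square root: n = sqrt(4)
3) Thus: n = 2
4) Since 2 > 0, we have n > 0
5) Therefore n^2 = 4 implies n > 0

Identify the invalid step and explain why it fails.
Step 2: Taking square root: n = sqrt(4)

Step 2 takes the square root and assumes the positive root only. The equation n^2 = 4 actually has two solutions: n = 2 and n = -2. The proof silently assumes n > 0 without justification, then uses this assumption to conclude n > 0, which is circular. The counterexample n = -2 shows the claim is false.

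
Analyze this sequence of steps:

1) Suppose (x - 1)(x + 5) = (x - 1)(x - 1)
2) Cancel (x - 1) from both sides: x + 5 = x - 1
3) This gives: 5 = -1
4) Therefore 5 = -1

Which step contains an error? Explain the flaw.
Step 2: Cancel (x - 1) from both sides: x + 5 = x - 1

Step 2 cancels (x - 1) from both sides. This is only valid if (x - 1) ≠ 0, i.e., x ≠ 1. When x = 1, both sides equal zero regardless of the other factors. The correct approach requires considering x = 1 as a separate case.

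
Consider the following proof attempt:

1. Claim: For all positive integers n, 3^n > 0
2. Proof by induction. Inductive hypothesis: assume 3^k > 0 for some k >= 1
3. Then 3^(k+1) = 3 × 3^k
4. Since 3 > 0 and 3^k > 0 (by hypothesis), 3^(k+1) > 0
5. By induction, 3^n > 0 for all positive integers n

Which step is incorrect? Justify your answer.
Step 5: By induction, 3^n > 0 for all positive integers n

Step 5 concludes the proof by induction, but no base case was ever established. A valid induction proof requires: (1) a base case proving 3^1 > 0, and (2) an inductive step showing IF 3^k > 0 THEN 3^(k+1) > 0. Steps 2-4 correctly establish the inductive step, but without the base case the conclusion in step 5 does not follow.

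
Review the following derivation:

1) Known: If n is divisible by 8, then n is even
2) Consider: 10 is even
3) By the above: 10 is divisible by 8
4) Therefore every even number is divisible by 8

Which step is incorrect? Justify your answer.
Step 3: By the above: 10 is divisible by 8

Step 3 commits the fallacy of affirming the consequent. The known fact 'divisible by 8 → even' does NOT imply 'even → divisible by 8'. That would be the converse, which is false. For example, 10 is even but 10 ÷ 8 = 1.25, which is not an integer.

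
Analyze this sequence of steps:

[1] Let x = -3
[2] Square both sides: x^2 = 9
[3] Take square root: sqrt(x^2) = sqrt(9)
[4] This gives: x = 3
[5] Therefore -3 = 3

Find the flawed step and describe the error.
Step 4: This gives: x = 3

Step 4 incorrectly states that sqrt(x^2) = x. The correct identity is sqrt(x^2) = |x|. Since x = -3 < 0, we have sqrt(x^2) = |-3| = 3, not x = -3.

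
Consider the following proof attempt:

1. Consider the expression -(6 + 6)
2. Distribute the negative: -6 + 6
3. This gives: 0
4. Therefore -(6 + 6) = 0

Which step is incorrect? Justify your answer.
Step 2: Distribute the negative: -6 + 6

Step 2 incorrectly distributes the negative sign. The correct distribution is -(6 + 6) = -6 - 6 = -12. The negative must be applied to both terms, not just the first. The error treats -(6 + 6) as -6 + 6, which equals 0 instead of -12.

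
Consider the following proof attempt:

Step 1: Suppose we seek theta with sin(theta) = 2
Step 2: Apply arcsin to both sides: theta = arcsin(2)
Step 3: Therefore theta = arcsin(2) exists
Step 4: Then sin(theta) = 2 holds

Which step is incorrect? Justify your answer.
Step 2: Apply arcsin to both sides: theta = arcsin(2)

Step 2 applies arcsin to 2. However, arcsin(x) is only defined for x in [-1, 1] because sin(theta) can only produce values in that range. Since |2| > 1, arcsin(2) is undefined. There is no angle whose sine equals 2.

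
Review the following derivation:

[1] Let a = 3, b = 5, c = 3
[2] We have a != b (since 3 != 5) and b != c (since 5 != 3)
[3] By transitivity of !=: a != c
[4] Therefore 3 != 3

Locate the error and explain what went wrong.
Step 3: By transitivity of !=: a != c

Step 3 incorrectly applies transitivity to the '!=' relation. Transitivity states: if a R b and b R c, then a R c. However, '!=' is not transitive. Counterexample: 3 != 5 and 5 != 3, but 3 = 3 (both equal 3). Transitivity holds for relations like <, <=, =, but not for !=.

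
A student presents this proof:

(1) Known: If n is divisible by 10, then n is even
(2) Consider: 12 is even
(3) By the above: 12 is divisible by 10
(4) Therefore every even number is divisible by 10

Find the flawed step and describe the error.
Step 3: By the above: 12 is divisible by 10

Step 3 commits the fallacy of affirming the consequent. The known fact 'divisible by 10 → even' does NOT imply 'even → divisible by 10'. That would be the converse, which is false. For example, 12 is even but 12 ÷ 10 = 1.20, which is not an integer.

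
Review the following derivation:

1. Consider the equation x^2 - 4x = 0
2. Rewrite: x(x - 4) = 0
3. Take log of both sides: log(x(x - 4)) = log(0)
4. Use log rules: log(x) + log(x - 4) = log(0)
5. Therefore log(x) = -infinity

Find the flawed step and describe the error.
Step 3: Take log of both sides: log(x(x - 4)) = log(0)

Step 3 takes the logarithm of both sides, resulting in log(0) on the right side. The logarithm is only defined for positive numbers; log(0) is undefined (approaches negative infinity). This operation is invalid.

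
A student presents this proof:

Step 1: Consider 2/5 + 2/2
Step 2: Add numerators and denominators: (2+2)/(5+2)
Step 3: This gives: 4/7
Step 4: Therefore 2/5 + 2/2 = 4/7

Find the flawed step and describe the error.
Step 2: Add numerators and denominators: (2+2)/(5+2)

Step 2 incorrectly adds fractions by separately adding numerators and denominators. This is wrong. The correct method requires a common denominator: 2/5 + 2/2 = (2×2 + 2×5)/(5×2) = 14/10 = 7/5. The method used gives 4/7, which is different.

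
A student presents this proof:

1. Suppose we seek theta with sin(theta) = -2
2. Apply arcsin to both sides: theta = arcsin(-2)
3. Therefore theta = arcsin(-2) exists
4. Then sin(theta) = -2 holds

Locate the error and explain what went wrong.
Step 2: Apply arcsin to both sides: theta = arcsin(-2)

Step 2 applies arcsin to -2. However, arcsin(x) is only defined for x in [-1, 1] because sin(theta) can only produce values in that range. Since |-2| > 1, arcsin(-2) is undefined. There is no angle whose sine equals -2.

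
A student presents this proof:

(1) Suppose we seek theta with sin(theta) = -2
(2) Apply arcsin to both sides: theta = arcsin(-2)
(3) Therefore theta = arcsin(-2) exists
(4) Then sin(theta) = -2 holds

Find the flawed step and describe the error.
Step 2: Apply arcsin to both sides: theta = arcsin(-2)

Step 2 applies arcsin to -2. However, arcsin(x) is only defined for x in [-1, 1] because sin(theta) can only produce values in that range. Since |-2| > 1, arcsin(-2) is undefined. There is no angle whose sine equals -2.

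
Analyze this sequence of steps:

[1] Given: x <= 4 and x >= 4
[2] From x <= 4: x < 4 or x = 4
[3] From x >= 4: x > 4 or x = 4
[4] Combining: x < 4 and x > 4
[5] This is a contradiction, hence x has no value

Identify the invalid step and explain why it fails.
Step 4: Combining: x < 4 and x > 4

Step 4 incorrectly combines the conditions. From x <= 4 and x >= 4, the intersection is x = 4. The error treats the 'or' cases as 'and' requirements. The correct conclusion is that x = 4 is the unique solution, not that no solution exists.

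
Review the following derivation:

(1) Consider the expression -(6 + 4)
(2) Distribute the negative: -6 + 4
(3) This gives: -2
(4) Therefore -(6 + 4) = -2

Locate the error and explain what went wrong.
Step 2: Distribute the negative: -6 + 4

Step 2 incorrectly distributes the negative sign. The correct distribution is -(6 + 4) = -6 - 4 = -10. The negative must be applied to both terms, not just the first. The error treats -(6 + 4) as -6 + 4, which equals -2 instead of -10.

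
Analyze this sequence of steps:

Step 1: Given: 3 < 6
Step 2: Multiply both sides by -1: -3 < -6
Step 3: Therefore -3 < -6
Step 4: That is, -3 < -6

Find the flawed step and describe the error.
Step 2: Multiply both sides by -1: -3 < -6

Step 2 multiplies both sides by -1 but fails to reverse the inequality sign. When multiplying (or dividing) an inequality by a negative number, the direction must be reversed. Since 3 < 6, we should get -3 > -6, i.e., -3 > -6.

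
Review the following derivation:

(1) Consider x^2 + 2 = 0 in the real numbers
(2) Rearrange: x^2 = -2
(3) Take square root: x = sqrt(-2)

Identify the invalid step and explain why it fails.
Step 3: Take square root: x = sqrt(-2)

Step 3 takes the square root of -2, which is negative. In the real number system, the square root of a negative number is undefined. The equation x^2 + 2 = 0 has no real solutions. Square roots of negative numbers only exist in the complex numbers.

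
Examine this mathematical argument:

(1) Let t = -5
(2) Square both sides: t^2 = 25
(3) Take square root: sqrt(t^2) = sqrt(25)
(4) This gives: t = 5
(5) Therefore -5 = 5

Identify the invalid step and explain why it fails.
Step 4: This gives: t = 5

Step 4 incorrectly states that sqrt(t^2) = t. The correct identity is sqrt(t^2) = |t|. Since t = -5 < 0, we have sqrt(t^2) = |-5| = 5, not t = -5.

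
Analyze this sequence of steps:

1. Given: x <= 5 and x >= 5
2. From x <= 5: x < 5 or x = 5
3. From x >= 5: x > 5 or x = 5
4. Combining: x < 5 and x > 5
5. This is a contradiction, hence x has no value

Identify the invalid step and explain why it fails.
Step 4: Combining: x < 5 and x > 5

Step 4 incorrectly combines the conditions. From x <= 5 and x >= 5, the intersection is x = 5. The error treats the 'or' cases as 'and' requirements. The correct conclusion is that x = 5 is the unique solution, not that no solution exists.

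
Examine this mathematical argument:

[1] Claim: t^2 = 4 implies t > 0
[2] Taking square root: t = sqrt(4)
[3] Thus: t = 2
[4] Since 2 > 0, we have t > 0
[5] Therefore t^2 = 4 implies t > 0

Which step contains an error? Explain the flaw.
Step 2: Taking square root: t = sqrt(4)

Step 2 takes the square root and assumes the positive root only. The equation t^2 = 4 actually has two solutions: t = 2 and t = -2. The proof silently assumes t > 0 without justification, then uses this assumption to conclude t > 0, which is circular. The counterexample t = -2 shows the claim is false.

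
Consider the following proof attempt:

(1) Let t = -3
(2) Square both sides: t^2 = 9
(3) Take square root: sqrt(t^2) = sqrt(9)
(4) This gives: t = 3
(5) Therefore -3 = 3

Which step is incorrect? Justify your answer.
Step 4: This gives: t = 3

Step 4 incorrectly states that sqrt(t^2) = t. The correct identity is sqrt(t^2) = |t|. Since t = -3 < 0, we have sqrt(t^2) = |-3| = 3, not t = -3.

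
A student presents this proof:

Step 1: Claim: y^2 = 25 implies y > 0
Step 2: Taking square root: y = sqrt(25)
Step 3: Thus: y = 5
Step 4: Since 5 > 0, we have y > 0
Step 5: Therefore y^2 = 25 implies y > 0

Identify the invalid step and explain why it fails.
Step 2: Taking square root: y = sqrt(25)

Step 2 takes the square root and assumes the positive root only. The equation y^2 = 25 actually has two solutions: y = 5 and y = -5. The proof silently assumes y > 0 without justification, then uses this assumption to conclude y > 0, which is circular. The counterexample y = -5 shows the claim is false.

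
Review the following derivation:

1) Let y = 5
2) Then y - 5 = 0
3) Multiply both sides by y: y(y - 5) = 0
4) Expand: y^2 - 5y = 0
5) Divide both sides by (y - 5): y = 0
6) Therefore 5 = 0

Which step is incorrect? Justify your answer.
Step 5: Divide both sides by (y - 5): y = 0

Step 5 divides both sides by (y - 5). However, since y = 5, we have (y - 5) = 0. Division by zero is undefined, making this step invalid.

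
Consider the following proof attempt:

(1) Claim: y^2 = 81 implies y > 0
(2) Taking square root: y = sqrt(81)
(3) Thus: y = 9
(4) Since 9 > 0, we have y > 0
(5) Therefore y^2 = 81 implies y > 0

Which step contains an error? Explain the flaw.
Step 2: Taking square root: y = sqrt(81)

Step 2 takes the square root and assumes the positive root only. The equation y^2 = 81 actually has two solutions: y = 9 and y = -9. The proof silently assumes y > 0 without justification, then uses this assumption to conclude y > 0, which is circular. The counterexample y = -9 shows the claim is false.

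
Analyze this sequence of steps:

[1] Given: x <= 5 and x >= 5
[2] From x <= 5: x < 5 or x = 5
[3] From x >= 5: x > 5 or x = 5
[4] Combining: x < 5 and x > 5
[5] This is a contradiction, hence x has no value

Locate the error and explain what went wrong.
Step 4: Combining: x < 5 and x > 5

Step 4 incorrectly combines the conditions. From x <= 5 and x >= 5, the intersection is x = 5. The error treats the 'or' cases as 'and' requirements. The correct conclusion is that x = 5 is the unique solution, not that no solution exists.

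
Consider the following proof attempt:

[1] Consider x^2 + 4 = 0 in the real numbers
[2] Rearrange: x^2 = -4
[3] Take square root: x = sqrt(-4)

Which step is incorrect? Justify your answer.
Step 3: Take square root: x = sqrt(-4)

Step 3 takes the square root of -4, which is negative. In the real number system, the square root of a negative number is undefined. The equation x^2 + 4 = 0 has no real solutions. Square roots of negative numbers only exist in the complex numbers.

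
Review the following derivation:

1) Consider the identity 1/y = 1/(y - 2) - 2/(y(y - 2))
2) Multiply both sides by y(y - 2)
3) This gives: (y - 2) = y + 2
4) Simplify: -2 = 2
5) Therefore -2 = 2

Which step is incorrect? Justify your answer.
Step 3: This gives: (y - 2) = y + 2

Step 3 makes a sign error when clearing denominators. Multiplying -2/(y(y - 2)) by y(y - 2) gives -2, not +2. The correct result is (y - 2) = y - 2, which is trivially true, not (y - 2) = y + 2. (Step 1 is a valid identity: 1/(y - 2) - 2/(y(y - 2)) = (y - 2)/(y(y - 2)) = 1/y.)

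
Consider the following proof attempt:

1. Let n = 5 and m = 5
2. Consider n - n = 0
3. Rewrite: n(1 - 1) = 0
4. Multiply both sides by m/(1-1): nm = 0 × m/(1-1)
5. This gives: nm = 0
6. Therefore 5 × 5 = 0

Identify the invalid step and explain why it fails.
Step 4: Multiply both sides by m/(1-1): nm = 0 × m/(1-1)

Step 4 multiplies both sides by m/(1-1). However, 1-1 = 0, so this is multiplication by m/0, which is undefined. We cannot multiply by an undefined expression.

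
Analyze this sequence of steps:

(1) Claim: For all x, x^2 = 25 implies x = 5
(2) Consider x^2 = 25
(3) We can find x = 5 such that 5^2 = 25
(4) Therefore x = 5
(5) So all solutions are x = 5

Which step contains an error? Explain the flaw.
Step 4: Therefore x = 5

Step 4 incorrectly concludes that x = 5 is the only solution. The proof shows that x = 5 is A solution (existence), but does not show it is the ONLY solution (uniqueness). In fact, x = -5 is also a solution since (-5)^2 = 25. Finding one solution doesn't prove there are no others.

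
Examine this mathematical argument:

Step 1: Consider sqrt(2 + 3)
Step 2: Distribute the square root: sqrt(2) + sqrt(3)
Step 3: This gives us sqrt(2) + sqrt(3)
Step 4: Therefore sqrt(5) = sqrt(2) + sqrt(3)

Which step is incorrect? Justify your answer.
Step 2: Distribute the square root: sqrt(2) + sqrt(3)

Step 2 incorrectly 'distributes' the square root over addition. The square root function does not distribute: sqrt(a + b) ≠ sqrt(a) + sqrt(b). In fact, sqrt(2 + 3) = sqrt(5) ≈ 2.2361, while sqrt(2) + sqrt(3) ≈ 3.1463.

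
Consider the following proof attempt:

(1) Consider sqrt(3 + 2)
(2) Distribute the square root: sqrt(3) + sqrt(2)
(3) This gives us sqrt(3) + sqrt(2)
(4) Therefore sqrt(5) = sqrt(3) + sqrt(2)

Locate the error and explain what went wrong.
Step 2: Distribute the square root: sqrt(3) + sqrt(2)

Step 2 incorrectly 'distributes' the square root over addition. The square root function does not distribute: sqrt(a + b) ≠ sqrt(a) + sqrt(b). In fact, sqrt(3 + 2) = sqrt(5) ≈ 2.2361, while sqrt(3) + sqrt(2) ≈ 3.1463.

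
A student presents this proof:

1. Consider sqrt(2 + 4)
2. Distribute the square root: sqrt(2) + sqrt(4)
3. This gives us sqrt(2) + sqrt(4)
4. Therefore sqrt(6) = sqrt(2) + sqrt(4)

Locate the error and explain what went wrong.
Step 2: Distribute the square root: sqrt(2) + sqrt(4)

Step 2 incorrectly 'distributes' the square root over addition. The square root function does not distribute: sqrt(a + b) ≠ sqrt(a) + sqrt(b). In fact, sqrt(2 + 4) = sqrt(6) ≈ 2.4495, while sqrt(2) + sqrt(4) ≈ 3.4142.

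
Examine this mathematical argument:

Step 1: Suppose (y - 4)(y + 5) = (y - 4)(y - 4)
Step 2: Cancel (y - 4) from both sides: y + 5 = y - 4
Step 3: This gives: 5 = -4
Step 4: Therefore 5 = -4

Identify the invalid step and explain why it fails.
Step 2: Cancel (y - 4) from both sides: y + 5 = y - 4

Step 2 cancels (y - 4) from both sides. This is only valid if (y - 4) ≠ 0, i.e., y ≠ 4. When y = 4, both sides equal zero regardless of the other factors. The correct approach requires considering y = 4 as a separate case.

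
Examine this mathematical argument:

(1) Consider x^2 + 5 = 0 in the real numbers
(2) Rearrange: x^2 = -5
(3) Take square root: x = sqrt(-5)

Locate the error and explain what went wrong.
Step 3: Take square root: x = sqrt(-5)

Step 3 takes the square root of -5, which is negative. In the real number system, the square root of a negative number is undefined. The equation x^2 + 5 = 0 has no real solutions. Square roots of negative numbers only exist in the complex numbers.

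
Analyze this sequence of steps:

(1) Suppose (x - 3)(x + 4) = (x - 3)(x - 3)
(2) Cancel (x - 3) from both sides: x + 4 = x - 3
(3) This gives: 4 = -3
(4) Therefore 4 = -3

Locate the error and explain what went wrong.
Step 2: Cancel (x - 3) from both sides: x + 4 = x - 3

Step 2 cancels (x - 3) from both sides. This is only valid if (x - 3) ≠ 0, i.e., x ≠ 3. When x = 3, both sides equal zero regardless of the other factors. The correct approach requires considering x = 3 as a separate case.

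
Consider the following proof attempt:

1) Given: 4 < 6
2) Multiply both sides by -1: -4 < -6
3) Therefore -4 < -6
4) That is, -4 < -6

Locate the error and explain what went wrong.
Step 2: Multiply both sides by -1: -4 < -6

Step 2 multiplies both sides by -1 but fails to reverse the inequality sign. When multiplying (or dividing) an inequality by a negative number, the direction must be reversed. Since 4 < 6, we should get -4 > -6, i.e., -4 > -6.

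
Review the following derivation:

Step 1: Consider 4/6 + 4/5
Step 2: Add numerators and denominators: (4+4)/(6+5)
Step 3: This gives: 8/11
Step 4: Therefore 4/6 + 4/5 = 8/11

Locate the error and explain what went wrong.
Step 2: Add numerators and denominators: (4+4)/(6+5)

Step 2 incorrectly adds fractions by separately adding numerators and denominators. This is wrong. The correct method requires a common denominator: 4/6 + 4/5 = (4×5 + 4×6)/(6×5) = 44/30 = 22/15. The method used gives 8/11, which is different.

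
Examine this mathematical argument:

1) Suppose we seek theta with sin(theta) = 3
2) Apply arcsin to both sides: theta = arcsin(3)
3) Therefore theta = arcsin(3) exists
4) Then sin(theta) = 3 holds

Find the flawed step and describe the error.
Step 2: Apply arcsin to both sides: theta = arcsin(3)

Step 2 applies arcsin to 3. However, arcsin(x) is only defined for x in [-1, 1] because sin(theta) can only produce values in that range. Since |3| > 1, arcsin(3) is undefined. There is no angle whose sine equals 3.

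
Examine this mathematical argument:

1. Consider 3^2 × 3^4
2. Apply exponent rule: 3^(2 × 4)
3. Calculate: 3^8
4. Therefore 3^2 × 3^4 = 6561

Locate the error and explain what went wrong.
Step 2: Apply exponent rule: 3^(2 × 4)

Step 2 incorrectly states that a^b × a^c = a^(b×c). The correct rule is a^b × a^c = a^(b+c). The actual value is 3^2 × 3^4 = 3^6 = 729, not 3^8 = 6561.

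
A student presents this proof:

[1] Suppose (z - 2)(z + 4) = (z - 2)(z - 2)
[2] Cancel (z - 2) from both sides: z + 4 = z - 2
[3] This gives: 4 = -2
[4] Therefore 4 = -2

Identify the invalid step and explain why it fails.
Step 2: Cancel (z - 2) from both sides: z + 4 = z - 2

Step 2 cancels (z - 2) from both sides. This is only valid if (z - 2) ≠ 0, i.e., z ≠ 2. When z = 2, both sides equal zero regardless of the other factors. The correct approach requires considering z = 2 as a separate case.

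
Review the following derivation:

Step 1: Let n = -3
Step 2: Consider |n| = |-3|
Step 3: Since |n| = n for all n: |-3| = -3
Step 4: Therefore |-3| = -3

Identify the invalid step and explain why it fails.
Step 3: Since |n| = n for all n: |-3| = -3

Step 3 incorrectly states that |n| = n for all n. The correct definition is |n| = n when n >= 0, and |n| = -n when n < 0. Since -3 < 0, we have |-3| = -(-3) = 3, not -3.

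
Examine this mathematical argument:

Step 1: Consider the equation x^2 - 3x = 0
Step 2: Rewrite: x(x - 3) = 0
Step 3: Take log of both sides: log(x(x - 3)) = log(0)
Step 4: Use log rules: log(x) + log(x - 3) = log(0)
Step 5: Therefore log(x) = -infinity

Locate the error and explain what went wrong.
Step 3: Take log of both sides: log(x(x - 3)) = log(0)

Step 3 takes the logarithm of both sides, resulting in log(0) on the right side. The logarithm is only defined for positive numbers; log(0) is undefined (approaches negative infinity). This operation is invalid.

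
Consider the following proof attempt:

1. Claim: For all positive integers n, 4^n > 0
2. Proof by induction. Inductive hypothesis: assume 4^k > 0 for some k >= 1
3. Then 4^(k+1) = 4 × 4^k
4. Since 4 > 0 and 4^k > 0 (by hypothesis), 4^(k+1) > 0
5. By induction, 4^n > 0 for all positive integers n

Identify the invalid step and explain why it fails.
Step 5: By induction, 4^n > 0 for all positive integers n

Step 5 concludes the proof by induction, but no base case was ever established. A valid induction proof requires: (1) a base case proving 4^1 > 0, and (2) an inductive step showing IF 4^k > 0 THEN 4^(k+1) > 0. Steps 2-4 correctly establish the inductive step, but without the base case the conclusion in step 5 does not follow.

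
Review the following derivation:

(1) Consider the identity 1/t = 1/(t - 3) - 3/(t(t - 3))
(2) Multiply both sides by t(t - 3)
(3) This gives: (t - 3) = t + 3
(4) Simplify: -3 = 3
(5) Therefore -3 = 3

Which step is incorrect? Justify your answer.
Step 3: This gives: (t - 3) = t + 3

Step 3 makes a sign error when clearing denominators. Multiplying -3/(t(t - 3)) by t(t - 3) gives -3, not +3. The correct result is (t - 3) = t - 3, which is trivially true, not (t - 3) = t + 3. (Step 1 is a valid identity: 1/(t - 3) - 3/(t(t - 3)) = (t - 3)/(t(t - 3)) = 1/t.)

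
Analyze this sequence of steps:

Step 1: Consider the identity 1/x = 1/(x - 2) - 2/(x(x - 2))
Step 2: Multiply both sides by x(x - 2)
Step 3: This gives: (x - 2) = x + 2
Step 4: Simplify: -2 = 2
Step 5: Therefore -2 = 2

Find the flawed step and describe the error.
Step 3: This gives: (x - 2) = x + 2

Step 3 makes a sign error when clearing denominators. Multiplying -2/(x(x - 2)) by x(x - 2) gives -2, not +2. The correct result is (x - 2) = x - 2, which is trivially true, not (x - 2) = x + 2. (Step 1 is a valid identity: 1/(x - 2) - 2/(x(x - 2)) = (x - 2)/(x(x - 2)) = 1/x.)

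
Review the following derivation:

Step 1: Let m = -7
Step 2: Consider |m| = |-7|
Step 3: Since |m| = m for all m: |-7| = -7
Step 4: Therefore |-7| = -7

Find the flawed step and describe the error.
Step 3: Since |m| = m for all m: |-7| = -7

Step 3 incorrectly states that |m| = m for all m. The correct definition is |m| = m when m >= 0, and |m| = -m when m < 0. Since -7 < 0, we have |-7| = -(-7) = 7, not -7.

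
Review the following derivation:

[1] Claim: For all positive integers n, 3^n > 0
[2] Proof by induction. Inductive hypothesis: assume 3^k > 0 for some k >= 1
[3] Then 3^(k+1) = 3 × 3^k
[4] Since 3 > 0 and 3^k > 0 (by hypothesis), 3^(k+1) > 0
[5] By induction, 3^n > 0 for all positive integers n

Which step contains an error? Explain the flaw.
Step 5: By induction, 3^n > 0 for all positive integers n

Step 5 concludes the proof by induction, but no base case was ever established. A valid induction proof requires: (1) a base case proving 3^1 > 0, and (2) an inductive step showing IF 3^k > 0 THEN 3^(k+1) > 0. Steps 2-4 correctly establish the inductive step, but without the base case the conclusion in step 5 does not follow.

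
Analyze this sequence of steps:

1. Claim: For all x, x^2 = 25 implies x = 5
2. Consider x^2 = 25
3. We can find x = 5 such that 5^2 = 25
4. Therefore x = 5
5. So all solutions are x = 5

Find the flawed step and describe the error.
Step 4: Therefore x = 5

Step 4 incorrectly concludes that x = 5 is the only solution. The proof shows that x = 5 is A solution (existence), but does not show it is the ONLY solution (uniqueness). In fact, x = -5 is also a solution since (-5)^2 = 25. Finding one solution doesn't prove there are no others.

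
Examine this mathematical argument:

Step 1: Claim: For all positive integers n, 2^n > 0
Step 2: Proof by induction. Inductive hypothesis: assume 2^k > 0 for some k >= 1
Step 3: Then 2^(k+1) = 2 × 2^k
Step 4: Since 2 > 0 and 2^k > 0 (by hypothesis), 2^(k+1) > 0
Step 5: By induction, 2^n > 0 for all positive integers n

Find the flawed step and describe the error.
Step 5: By induction, 2^n > 0 for all positive integers n

Step 5 concludes the proof by induction, but no base case was ever established. A valid induction proof requires: (1) a base case proving 2^1 > 0, and (2) an inductive step showing IF 2^k > 0 THEN 2^(k+1) > 0. Steps 2-4 correctly establish the inductive step, but without the base case the conclusion in step 5 does not follow.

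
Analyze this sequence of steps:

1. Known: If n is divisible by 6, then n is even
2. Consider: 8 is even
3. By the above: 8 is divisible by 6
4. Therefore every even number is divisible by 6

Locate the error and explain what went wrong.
Step 3: By the above: 8 is divisible by 6

Step 3 commits the fallacy of affirming the consequent. The known fact 'divisible by 6 → even' does NOT imply 'even → divisible by 6'. That would be the converse, which is false. For example, 8 is even but 8 ÷ 6 = 1.33, which is not an integer.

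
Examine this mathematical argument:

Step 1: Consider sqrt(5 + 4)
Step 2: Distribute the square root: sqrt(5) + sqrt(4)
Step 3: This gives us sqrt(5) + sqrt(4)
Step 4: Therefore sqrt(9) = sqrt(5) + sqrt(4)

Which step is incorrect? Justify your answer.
Step 2: Distribute the square root: sqrt(5) + sqrt(4)

Step 2 incorrectly 'distributes' the square root over addition. The square root function does not distribute: sqrt(a + b) ≠ sqrt(a) + sqrt(b). In fact, sqrt(5 + 4) = sqrt(9) ≈ 3.0000, while sqrt(5) + sqrt(4) ≈ 4.2361.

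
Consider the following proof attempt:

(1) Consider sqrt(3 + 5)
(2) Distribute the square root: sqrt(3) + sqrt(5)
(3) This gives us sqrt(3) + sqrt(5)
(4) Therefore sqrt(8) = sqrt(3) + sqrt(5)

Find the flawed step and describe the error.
Step 2: Distribute the square root: sqrt(3) + sqrt(5)

Step 2 incorrectly 'distributes' the square root over addition. The square root function does not distribute: sqrt(a + b) ≠ sqrt(a) + sqrt(b). In fact, sqrt(3 + 5) = sqrt(8) ≈ 2.8284, while sqrt(3) + sqrt(5) ≈ 3.9681.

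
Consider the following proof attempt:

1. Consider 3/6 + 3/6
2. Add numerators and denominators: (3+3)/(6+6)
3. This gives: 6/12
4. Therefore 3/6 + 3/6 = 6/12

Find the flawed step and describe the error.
Step 2: Add numerators and denominators: (3+3)/(6+6)

Step 2 incorrectly adds fractions by separately adding numerators and denominators. This is wrong. The correct method requires a common denominator: 3/6 + 3/6 = (3×6 + 3×6)/(6×6) = 36/36 = 1. The method used gives 6/12, which is different.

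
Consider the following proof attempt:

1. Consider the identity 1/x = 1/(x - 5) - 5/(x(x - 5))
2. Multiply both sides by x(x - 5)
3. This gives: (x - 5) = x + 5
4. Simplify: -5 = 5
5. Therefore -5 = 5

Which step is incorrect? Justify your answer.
Step 3: This gives: (x - 5) = x + 5

Step 3 makes a sign error when clearing denominators. Multiplying -5/(x(x - 5)) by x(x - 5) gives -5, not +5. The correct result is (x - 5) = x - 5, which is trivially true, not (x - 5) = x + 5. (Step 1 is a valid identity: 1/(x - 5) - 5/(x(x - 5)) = (x - 5)/(x(x - 5)) = 1/x.)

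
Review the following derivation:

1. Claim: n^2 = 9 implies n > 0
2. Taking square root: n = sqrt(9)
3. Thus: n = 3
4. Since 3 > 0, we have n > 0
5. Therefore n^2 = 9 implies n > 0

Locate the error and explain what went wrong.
Step 2: Taking square root: n = sqrt(9)

Step 2 takes the square root and assumes the positive root only. The equation n^2 = 9 actually has two solutions: n = 3 and n = -3. The proof silently assumes n > 0 without justification, then uses this assumption to conclude n > 0, which is circular. The counterexample n = -3 shows the claim is false.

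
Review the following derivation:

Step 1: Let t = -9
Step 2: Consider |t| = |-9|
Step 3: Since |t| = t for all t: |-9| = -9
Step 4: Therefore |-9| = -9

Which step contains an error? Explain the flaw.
Step 3: Since |t| = t for all t: |-9| = -9

Step 3 incorrectly states that |t| = t for all t. The correct definition is |t| = t when t >= 0, and |t| = -t when t < 0. Since -9 < 0, we have |-9| = -(-9) = 9, not -9.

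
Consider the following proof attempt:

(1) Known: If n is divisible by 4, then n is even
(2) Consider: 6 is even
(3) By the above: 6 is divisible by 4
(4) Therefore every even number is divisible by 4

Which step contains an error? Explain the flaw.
Step 3: By the above: 6 is divisible by 4

Step 3 commits the fallacy of affirming the consequent. The known fact 'divisible by 4 → even' does NOT imply 'even → divisible by 4'. That would be the converse, which is false. For example, 6 is even but 6 ÷ 4 = 1.50, which is not an integer.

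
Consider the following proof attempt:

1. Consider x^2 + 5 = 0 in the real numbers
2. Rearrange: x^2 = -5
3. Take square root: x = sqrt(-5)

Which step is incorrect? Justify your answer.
Step 3: Take square root: x = sqrt(-5)

Step 3 takes the square root of -5, which is negative. In the real number system, the square root of a negative number is undefined. The equation x^2 + 5 = 0 has no real solutions. Square roots of negative numbers only exist in the complex numbers.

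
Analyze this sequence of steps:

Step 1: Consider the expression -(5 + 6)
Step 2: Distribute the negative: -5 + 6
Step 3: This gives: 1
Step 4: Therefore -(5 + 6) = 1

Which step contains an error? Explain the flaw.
Step 2: Distribute the negative: -5 + 6

Step 2 incorrectly distributes the negative sign. The correct distribution is -(5 + 6) = -5 - 6 = -11. The negative must be applied to both terms, not just the first. The error treats -(5 + 6) as -5 + 6, which equals 1 instead of -11.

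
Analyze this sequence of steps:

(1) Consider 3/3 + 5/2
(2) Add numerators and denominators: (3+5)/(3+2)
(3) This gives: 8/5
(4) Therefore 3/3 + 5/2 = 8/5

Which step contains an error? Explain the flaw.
Step 2: Add numerators and denominators: (3+5)/(3+2)

Step 2 incorrectly adds fractions by separately adding numerators and denominators. This is wrong. The correct method requires a common denominator: 3/3 + 5/2 = (3×2 + 5×3)/(3×2) = 21/6 = 7/2. The method used gives 8/5, which is different.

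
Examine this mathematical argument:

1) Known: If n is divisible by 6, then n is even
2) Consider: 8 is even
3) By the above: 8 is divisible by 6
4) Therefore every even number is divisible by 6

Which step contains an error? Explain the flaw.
Step 3: By the above: 8 is divisible by 6

Step 3 commits the fallacy of affirming the consequent. The known fact 'divisible by 6 → even' does NOT imply 'even → divisible by 6'. That would be the converse, which is false. For example, 8 is even but 8 ÷ 6 = 1.33, which is not an integer.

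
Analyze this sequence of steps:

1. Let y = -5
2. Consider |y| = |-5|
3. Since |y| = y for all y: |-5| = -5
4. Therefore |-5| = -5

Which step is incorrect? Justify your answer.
Step 3: Since |y| = y for all y: |-5| = -5

Step 3 incorrectly states that |y| = y for all y. The correct definition is |y| = y when y >= 0, and |y| = -y when y < 0. Since -5 < 0, we have |-5| = -(-5) = 5, not -5.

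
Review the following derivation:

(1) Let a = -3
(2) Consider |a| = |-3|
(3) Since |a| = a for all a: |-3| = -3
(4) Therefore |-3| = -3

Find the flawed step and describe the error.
Step 3: Since |a| = a for all a: |-3| = -3

Step 3 incorrectly states that |a| = a for all a. The correct definition is |a| = a when a >= 0, and |a| = -a when a < 0. Since -3 < 0, we have |-3| = -(-3) = 3, not -3.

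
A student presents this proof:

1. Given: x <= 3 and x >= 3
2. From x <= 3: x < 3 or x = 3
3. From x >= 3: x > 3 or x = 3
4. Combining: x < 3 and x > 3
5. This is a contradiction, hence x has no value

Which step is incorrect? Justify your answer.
Step 4: Combining: x < 3 and x > 3

Step 4 incorrectly combines the conditions. From x <= 3 and x >= 3, the intersection is x = 3. The error treats the 'or' cases as 'and' requirements. The correct conclusion is that x = 3 is the unique solution, not that no solution exists.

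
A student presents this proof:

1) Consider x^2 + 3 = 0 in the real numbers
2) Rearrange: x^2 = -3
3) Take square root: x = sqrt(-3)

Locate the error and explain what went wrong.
Step 3: Take square root: x = sqrt(-3)

Step 3 takes the square root of -3, which is negative. In the real number system, the square root of a negative number is undefined. The equation x^2 + 3 = 0 has no real solutions. Square roots of negative numbers only exist in the complex numbers.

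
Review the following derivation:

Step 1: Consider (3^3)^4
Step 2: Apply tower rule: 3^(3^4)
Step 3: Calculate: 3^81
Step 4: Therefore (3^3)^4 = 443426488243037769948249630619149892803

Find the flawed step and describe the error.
Step 2: Apply tower rule: 3^(3^4)

Step 2 incorrectly states that (a^b)^c = a^(b^c). The correct rule is (a^b)^c = a^(b×c). The actual value is (3^3)^4 = 3^12 = 531441, not 3^81 = 443426488243037769948249630619149892803.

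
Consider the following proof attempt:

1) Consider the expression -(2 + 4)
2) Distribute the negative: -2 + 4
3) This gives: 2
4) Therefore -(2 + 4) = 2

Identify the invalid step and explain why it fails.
Step 2: Distribute the negative: -2 + 4

Step 2 incorrectly distributes the negative sign. The correct distribution is -(2 + 4) = -2 - 4 = -6. The negative must be applied to both terms, not just the first. The error treats -(2 + 4) as -2 + 4, which equals 2 instead of -6.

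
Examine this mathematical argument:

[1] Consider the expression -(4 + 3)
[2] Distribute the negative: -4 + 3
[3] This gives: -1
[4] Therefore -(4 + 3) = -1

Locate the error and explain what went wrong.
Step 2: Distribute the negative: -4 + 3

Step 2 incorrectly distributes the negative sign. The correct distribution is -(4 + 3) = -4 - 3 = -7. The negative must be applied to both terms, not just the first. The error treats -(4 + 3) as -4 + 3, which equals -1 instead of -7.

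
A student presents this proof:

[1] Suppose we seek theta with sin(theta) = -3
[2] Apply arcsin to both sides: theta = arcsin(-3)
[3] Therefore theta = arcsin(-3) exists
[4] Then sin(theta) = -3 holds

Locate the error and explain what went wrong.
Step 2: Apply arcsin to both sides: theta = arcsin(-3)

Step 2 applies arcsin to -3. However, arcsin(x) is only defined for x in [-1, 1] because sin(theta) can only produce values in that range. Since |-3| > 1, arcsin(-3) is undefined. There is no angle whose sine equals -3.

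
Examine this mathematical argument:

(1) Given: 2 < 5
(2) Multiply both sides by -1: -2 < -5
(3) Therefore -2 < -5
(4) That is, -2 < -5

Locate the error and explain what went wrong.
Step 2: Multiply both sides by -1: -2 < -5

Step 2 multiplies both sides by -1 but fails to reverse the inequality sign. When multiplying (or dividing) an inequality by a negative number, the direction must be reversed. Since 2 < 5, we should get -2 > -5, i.e., -2 > -5.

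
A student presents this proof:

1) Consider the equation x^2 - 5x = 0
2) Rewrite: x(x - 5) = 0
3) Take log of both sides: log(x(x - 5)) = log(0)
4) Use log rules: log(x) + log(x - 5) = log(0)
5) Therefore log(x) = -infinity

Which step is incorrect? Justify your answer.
Step 3: Take log of both sides: log(x(x - 5)) = log(0)

Step 3 takes the logarithm of both sides, resulting in log(0) on the right side. The logarithm is only defined for positive numbers; log(0) is undefined (approaches negative infinity). This operation is invalid.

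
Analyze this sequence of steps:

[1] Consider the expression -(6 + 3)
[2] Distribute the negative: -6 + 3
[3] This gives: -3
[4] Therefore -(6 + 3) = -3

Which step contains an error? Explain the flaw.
Step 2: Distribute the negative: -6 + 3

Step 2 incorrectly distributes the negative sign. The correct distribution is -(6 + 3) = -6 - 3 = -9. The negative must be applied to both terms, not just the first. The error treats -(6 + 3) as -6 + 3, which equals -3 instead of -9.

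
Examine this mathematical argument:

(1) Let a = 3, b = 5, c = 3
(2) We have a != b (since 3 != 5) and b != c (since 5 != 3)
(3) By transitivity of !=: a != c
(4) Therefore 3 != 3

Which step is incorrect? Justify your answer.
Step 3: By transitivity of !=: a != c

Step 3 incorrectly applies transitivity to the '!=' relation. Transitivity states: if a R b and b R c, then a R c. However, '!=' is not transitive. Counterexample: 3 != 5 and 5 != 3, but 3 = 3 (both equal 3). Transitivity holds for relations like <, <=, =, but not for !=.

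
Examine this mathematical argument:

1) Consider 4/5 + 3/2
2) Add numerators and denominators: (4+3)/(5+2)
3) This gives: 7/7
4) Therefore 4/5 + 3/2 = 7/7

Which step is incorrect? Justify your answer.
Step 2: Add numerators and denominators: (4+3)/(5+2)

Step 2 incorrectly adds fractions by separately adding numerators and denominators. This is wrong. The correct method requires a common denominator: 4/5 + 3/2 = (4×2 + 3×5)/(5×2) = 23/10 = 23/10. The method used gives 7/7, which is different.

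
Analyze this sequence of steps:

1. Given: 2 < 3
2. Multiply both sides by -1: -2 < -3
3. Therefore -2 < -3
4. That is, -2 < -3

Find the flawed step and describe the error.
Step 2: Multiply both sides by -1: -2 < -3

Step 2 multiplies both sides by -1 but fails to reverse the inequality sign. When multiplying (or dividing) an inequality by a negative number, the direction must be reversed. Since 2 < 3, we should get -2 > -3, i.e., -2 > -3.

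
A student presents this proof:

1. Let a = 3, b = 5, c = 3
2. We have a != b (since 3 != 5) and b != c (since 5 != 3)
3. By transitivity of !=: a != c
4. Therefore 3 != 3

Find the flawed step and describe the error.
Step 3: By transitivity of !=: a != c

Step 3 incorrectly applies transitivity to the '!=' relation. Transitivity states: if a R b and b R c, then a R c. However, '!=' is not transitive. Counterexample: 3 != 5 and 5 != 3, but 3 = 3 (both equal 3). Transitivity holds for relations like <, <=, =, but not for !=.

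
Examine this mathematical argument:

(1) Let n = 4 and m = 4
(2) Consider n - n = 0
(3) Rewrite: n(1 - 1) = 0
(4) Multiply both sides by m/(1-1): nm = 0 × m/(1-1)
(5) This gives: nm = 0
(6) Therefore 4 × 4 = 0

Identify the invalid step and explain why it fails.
Step 4: Multiply both sides by m/(1-1): nm = 0 × m/(1-1)

Step 4 multiplies both sides by m/(1-1). However, 1-1 = 0, so this is multiplication by m/0, which is undefined. We cannot multiply by an undefined expression.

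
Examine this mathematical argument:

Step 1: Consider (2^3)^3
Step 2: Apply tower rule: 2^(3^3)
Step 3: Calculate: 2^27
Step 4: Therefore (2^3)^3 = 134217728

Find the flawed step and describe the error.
Step 2: Apply tower rule: 2^(3^3)

Step 2 incorrectly states that (a^b)^c = a^(b^c). The correct rule is (a^b)^c = a^(b×c). The actual value is (2^3)^3 = 2^9 = 512, not 2^27 = 134217728.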